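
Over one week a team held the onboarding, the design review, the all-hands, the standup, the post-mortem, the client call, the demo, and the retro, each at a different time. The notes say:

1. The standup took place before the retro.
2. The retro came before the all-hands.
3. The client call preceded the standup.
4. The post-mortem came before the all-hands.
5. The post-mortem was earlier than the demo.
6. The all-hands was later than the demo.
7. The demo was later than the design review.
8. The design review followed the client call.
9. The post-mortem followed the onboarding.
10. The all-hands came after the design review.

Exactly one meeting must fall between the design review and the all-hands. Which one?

the demo

Tracing the constraints gives the design review → the demo → the all-hands, so the demo sits after the design review and before the all-hands.
No other meeting is forced both after the design review and before the all-hands.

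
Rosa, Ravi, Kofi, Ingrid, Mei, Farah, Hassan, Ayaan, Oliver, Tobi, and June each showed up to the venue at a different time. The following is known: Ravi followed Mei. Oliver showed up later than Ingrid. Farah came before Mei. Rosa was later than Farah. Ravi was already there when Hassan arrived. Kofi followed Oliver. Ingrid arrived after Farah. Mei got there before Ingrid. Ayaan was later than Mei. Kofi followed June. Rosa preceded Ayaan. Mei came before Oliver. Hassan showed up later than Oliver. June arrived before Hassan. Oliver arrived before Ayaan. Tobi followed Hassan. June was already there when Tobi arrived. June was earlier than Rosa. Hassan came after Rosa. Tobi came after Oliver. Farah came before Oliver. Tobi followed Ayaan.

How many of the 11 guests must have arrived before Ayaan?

Directly stated before Ayaan: Mei, Oliver, and Rosa.
Farah reaches Ayaan via Farah → Oliver → Ayaan.
Ingrid reaches Ayaan via Ingrid → Oliver → Ayaan.
June reaches Ayaan via June → Rosa → Ayaan.
No chain forces Hassan (or any of the others) ahead of Ayaan.
That's Farah, Ingrid, June, Mei, Oliver, and Rosa — 6 in all.

6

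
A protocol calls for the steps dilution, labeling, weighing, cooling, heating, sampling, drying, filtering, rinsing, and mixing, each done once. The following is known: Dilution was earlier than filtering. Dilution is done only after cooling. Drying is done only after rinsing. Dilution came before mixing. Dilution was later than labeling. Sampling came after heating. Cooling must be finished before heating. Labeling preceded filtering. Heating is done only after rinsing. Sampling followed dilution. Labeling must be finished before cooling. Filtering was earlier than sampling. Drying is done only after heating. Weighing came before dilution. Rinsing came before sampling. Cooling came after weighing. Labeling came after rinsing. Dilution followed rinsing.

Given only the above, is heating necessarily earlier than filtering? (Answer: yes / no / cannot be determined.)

cannot be determined

No chain of stated constraints runs from heating to filtering, and none runs from filtering to heating either.
So the relative order of heating and filtering is not fixed by the given facts.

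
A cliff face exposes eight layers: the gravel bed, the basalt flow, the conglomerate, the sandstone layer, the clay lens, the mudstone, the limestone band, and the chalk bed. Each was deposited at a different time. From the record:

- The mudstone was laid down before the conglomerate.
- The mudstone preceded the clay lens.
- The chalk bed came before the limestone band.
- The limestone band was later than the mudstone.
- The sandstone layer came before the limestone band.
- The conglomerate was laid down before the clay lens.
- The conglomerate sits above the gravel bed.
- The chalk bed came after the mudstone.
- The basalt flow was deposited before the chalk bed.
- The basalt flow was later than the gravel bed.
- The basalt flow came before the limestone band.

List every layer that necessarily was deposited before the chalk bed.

Directly stated before the chalk bed: the basalt flow and the mudstone.
The gravel bed reaches the chalk bed via the gravel bed → the basalt flow → the chalk bed.
No chain forces the limestone band (or any of the others) ahead of the chalk bed.

the basalt flow, the gravel bed, the mudstone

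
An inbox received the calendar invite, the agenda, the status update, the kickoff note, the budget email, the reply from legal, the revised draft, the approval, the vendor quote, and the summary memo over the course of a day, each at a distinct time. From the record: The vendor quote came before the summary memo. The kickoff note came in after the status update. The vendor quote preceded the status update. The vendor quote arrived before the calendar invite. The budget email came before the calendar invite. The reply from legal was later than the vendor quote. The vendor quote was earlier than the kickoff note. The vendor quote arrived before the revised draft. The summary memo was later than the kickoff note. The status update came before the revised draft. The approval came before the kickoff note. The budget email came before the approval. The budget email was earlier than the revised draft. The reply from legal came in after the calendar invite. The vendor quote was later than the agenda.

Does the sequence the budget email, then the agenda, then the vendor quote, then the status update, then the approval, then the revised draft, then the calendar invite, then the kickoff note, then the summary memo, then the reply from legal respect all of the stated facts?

Check each stated constraint against the proposed order — e.g. the vendor quote is ahead of the summary memo; the vendor quote is ahead of the reply from legal. Every pair is in the required order; nothing is violated.

yes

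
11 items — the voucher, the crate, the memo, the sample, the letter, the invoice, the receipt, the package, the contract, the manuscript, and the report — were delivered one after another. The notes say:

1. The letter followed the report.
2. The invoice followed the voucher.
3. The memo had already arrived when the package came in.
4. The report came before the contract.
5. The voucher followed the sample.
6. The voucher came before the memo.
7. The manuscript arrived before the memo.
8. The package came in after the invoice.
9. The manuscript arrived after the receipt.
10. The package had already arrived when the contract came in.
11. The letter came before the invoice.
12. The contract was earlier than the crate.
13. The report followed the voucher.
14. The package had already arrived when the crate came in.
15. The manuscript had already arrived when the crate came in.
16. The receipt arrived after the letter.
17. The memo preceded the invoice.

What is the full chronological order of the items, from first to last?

the sample, the voucher, the report, the letter, the receipt, the manuscript, the memo, the invoice, the package, the contract, the crate

The constraints fix every adjacent pair, so only one ordering works:
the sample → the voucher → the report → the letter → the receipt → the manuscript → the memo → the invoice → the package → the contract → the crate.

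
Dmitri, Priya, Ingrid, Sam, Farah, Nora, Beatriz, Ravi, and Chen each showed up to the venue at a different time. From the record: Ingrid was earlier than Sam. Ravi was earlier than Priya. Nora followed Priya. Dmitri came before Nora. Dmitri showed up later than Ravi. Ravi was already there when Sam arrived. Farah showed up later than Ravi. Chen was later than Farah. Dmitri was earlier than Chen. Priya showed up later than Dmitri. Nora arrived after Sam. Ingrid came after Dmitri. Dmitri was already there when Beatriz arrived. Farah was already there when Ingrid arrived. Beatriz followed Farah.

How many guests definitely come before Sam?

Directly stated before Sam: Ingrid and Ravi.
Dmitri reaches Sam via Dmitri → Ingrid → Sam.
Farah reaches Sam via Farah → Ingrid → Sam.
No chain forces Beatriz (or any of the others) ahead of Sam.
That's Dmitri, Farah, Ingrid, and Ravi — 4 in all.

4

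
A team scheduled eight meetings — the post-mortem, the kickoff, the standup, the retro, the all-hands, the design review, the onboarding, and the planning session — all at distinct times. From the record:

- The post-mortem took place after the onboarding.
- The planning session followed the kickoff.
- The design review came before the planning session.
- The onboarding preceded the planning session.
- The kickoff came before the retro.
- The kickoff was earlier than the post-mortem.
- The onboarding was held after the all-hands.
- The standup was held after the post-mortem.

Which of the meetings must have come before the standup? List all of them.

the all-hands, the kickoff, the onboarding, the post-mortem

Directly stated before the standup: the post-mortem.
The all-hands reaches the standup via the all-hands → the onboarding → the post-mortem → the standup.
The kickoff reaches the standup via the kickoff → the post-mortem → the standup.
The onboarding reaches the standup via the onboarding → the post-mortem → the standup.
No chain forces the design review (or any of the others) ahead of the standup.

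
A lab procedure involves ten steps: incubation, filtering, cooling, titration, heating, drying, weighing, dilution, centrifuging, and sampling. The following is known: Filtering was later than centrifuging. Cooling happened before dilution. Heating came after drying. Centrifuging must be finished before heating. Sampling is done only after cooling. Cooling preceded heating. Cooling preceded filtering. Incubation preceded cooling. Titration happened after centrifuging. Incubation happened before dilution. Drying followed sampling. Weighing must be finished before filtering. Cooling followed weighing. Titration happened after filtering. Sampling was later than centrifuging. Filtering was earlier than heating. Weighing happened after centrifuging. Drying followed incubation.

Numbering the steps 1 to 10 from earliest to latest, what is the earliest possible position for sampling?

5

Centrifuging, cooling, incubation, and weighing must all come before sampling — 4 forced predecessors.
Nothing else is forced ahead of sampling, so its earliest slot is position 4 + 1 = 5.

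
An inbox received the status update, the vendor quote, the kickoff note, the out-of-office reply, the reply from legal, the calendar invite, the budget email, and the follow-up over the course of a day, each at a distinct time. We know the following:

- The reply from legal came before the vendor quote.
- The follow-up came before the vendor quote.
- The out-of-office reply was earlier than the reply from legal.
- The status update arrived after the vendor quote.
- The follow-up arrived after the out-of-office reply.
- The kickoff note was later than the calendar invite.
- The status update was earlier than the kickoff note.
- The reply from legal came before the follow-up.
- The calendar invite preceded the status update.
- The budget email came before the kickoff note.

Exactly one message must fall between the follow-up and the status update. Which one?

Tracing the constraints gives the follow-up → the vendor quote → the status update, so the vendor quote sits after the follow-up and before the status update.
No other message is forced both after the follow-up and before the status update.

the vendor quote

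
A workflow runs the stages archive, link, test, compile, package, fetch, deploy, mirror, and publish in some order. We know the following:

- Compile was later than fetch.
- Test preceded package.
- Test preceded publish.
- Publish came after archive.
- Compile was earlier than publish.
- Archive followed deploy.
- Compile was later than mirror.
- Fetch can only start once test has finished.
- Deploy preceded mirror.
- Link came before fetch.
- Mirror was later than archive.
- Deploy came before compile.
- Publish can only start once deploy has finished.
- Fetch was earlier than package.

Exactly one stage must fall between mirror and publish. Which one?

Tracing the constraints gives mirror → compile → publish, so compile sits after mirror and before publish.
No other stage is forced both after mirror and before publish.

compile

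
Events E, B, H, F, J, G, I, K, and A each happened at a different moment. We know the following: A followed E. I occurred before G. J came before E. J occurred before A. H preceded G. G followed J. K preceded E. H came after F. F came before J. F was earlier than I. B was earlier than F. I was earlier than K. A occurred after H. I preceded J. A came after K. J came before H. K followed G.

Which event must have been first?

B has a chain of constraints placing it before every other event, so B must be first.

B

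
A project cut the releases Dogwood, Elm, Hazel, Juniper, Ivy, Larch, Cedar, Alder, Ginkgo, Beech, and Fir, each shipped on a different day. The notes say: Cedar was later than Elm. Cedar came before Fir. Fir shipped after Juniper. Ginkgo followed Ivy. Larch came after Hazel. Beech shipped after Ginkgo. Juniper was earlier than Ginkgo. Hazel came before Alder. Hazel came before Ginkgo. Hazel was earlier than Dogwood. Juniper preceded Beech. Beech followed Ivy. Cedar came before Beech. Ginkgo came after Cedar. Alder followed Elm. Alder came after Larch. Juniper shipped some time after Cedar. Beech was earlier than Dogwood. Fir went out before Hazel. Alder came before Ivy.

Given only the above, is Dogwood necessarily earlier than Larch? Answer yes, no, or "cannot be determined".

no

Tracing the constraints gives Larch → Alder → Ivy → Beech → Dogwood, so Larch must come before Dogwood.
That means Dogwood cannot be before Larch.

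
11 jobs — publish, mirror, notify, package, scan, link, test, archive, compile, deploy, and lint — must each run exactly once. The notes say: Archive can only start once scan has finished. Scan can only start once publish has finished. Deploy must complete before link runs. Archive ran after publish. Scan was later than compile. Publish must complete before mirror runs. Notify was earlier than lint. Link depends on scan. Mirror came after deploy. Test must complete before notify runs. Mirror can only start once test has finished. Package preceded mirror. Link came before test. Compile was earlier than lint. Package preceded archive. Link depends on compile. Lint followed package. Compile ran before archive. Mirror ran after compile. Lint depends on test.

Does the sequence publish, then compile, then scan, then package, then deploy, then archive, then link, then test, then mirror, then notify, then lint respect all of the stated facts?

Check each stated constraint against the proposed order — e.g. publish is ahead of mirror; compile is ahead of lint. Every pair is in the required order; nothing is violated.

yes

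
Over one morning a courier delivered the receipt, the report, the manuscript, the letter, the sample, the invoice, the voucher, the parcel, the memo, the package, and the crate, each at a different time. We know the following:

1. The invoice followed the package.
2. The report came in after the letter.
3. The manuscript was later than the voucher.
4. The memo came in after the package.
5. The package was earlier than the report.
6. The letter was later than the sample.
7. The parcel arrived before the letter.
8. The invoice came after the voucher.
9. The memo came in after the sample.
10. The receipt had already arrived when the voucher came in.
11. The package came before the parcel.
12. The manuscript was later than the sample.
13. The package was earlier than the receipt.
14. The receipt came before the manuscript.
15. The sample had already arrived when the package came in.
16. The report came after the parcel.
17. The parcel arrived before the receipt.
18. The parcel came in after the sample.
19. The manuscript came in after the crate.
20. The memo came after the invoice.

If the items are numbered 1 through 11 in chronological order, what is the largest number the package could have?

The package must come before the invoice, the letter, the manuscript, the memo, the parcel, the receipt, the report, and the voucher — 8 items forced after it.
Everything else can be placed before the package in some valid order, so the package can sit as late as position 11 − 8 = 3.

3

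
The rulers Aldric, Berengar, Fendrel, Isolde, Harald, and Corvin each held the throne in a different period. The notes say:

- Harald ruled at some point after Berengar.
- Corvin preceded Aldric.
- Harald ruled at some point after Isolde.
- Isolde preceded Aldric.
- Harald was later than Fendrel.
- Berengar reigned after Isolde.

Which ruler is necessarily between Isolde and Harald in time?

Berengar

Tracing the constraints gives Isolde → Berengar → Harald, so Berengar sits after Isolde and before Harald.
No other ruler is forced both after Isolde and before Harald.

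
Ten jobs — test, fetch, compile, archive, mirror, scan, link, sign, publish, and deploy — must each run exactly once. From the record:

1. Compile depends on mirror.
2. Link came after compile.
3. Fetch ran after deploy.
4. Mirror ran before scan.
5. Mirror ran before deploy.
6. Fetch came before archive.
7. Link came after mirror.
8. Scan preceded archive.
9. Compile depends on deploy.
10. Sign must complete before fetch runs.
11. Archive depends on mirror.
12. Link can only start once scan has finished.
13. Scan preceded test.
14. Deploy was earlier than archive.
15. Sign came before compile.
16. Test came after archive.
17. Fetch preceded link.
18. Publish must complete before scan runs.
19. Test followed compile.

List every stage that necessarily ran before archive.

Directly stated before archive: deploy, fetch, mirror, and scan.
Publish reaches archive via publish → scan → archive.
Sign reaches archive via sign → fetch → archive.

deploy, fetch, mirror, publish, scan, sign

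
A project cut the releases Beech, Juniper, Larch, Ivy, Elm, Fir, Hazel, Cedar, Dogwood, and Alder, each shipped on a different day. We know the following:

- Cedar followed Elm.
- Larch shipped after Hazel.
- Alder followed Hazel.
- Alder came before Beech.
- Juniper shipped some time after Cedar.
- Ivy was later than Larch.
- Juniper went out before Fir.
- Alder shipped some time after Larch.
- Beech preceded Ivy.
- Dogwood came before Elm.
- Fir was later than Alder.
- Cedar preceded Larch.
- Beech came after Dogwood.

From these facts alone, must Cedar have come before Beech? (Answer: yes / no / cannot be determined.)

yes

Chain the constraints: Cedar → Larch → Alder → Beech. Each link is directly stated, so Cedar comes before Beech.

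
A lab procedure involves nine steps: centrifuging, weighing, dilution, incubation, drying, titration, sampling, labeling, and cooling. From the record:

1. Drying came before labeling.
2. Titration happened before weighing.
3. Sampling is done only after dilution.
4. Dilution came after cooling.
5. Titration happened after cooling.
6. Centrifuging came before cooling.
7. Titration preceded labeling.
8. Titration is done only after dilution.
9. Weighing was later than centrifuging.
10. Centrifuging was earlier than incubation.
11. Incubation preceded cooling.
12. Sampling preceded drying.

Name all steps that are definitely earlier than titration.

Directly stated before titration: cooling and dilution.
Centrifuging reaches titration via centrifuging → cooling → titration.
Incubation reaches titration via incubation → cooling → titration.

centrifuging, cooling, dilution, incubation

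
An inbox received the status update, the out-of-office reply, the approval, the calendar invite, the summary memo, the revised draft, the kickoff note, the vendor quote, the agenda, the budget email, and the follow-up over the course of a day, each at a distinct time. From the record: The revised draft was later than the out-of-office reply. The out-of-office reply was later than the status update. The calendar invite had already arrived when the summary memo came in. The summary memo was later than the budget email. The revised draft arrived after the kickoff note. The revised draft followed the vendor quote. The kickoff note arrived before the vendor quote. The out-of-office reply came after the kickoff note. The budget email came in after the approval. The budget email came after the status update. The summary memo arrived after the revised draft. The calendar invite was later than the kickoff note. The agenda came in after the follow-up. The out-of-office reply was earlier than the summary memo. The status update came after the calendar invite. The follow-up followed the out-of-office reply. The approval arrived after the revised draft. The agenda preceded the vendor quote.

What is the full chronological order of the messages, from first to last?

the kickoff note, the calendar invite, the status update, the out-of-office reply, the follow-up, the agenda, the vendor quote, the revised draft, the approval, the budget email, the summary memo

The constraints fix every adjacent pair, so only one ordering works:
the kickoff note → the calendar invite → the status update → the out-of-office reply → the follow-up → the agenda → the vendor quote → the revised draft → the approval → the budget email → the summary memo.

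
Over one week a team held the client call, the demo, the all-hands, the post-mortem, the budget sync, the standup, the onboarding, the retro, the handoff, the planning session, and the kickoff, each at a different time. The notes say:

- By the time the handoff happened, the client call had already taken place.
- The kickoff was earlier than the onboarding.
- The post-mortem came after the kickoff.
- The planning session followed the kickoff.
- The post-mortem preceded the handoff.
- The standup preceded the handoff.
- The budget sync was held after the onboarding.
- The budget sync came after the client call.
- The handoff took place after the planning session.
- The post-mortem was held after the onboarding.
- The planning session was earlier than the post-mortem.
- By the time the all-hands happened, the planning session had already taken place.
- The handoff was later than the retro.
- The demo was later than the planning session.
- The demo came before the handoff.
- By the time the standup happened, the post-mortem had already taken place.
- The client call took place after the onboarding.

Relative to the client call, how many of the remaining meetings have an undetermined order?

6

Forced before the client call: the kickoff and the onboarding; forced after the client call: the budget sync and the handoff.
That leaves the all-hands, the demo, the planning session, the post-mortem, the retro, and the standup with no forced order relative to the client call — 6.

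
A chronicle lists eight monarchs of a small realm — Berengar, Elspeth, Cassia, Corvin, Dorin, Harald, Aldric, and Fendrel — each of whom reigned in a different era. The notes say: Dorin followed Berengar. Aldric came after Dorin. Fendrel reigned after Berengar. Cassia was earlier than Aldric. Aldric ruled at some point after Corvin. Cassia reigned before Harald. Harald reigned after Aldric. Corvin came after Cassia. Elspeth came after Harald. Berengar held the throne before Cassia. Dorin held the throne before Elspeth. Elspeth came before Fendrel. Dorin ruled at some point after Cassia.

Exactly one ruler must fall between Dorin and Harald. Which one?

Tracing the constraints gives Dorin → Aldric → Harald, so Aldric sits after Dorin and before Harald.
No other ruler is forced both after Dorin and before Harald.

Aldric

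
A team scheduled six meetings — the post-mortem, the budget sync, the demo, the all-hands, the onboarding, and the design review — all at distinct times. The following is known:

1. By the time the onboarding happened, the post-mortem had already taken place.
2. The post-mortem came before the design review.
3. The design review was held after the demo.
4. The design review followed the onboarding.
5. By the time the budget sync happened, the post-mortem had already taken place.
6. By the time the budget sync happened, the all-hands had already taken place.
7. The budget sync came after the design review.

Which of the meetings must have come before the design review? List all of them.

the demo, the onboarding, the post-mortem

Directly stated before the design review: the demo, the onboarding, and the post-mortem.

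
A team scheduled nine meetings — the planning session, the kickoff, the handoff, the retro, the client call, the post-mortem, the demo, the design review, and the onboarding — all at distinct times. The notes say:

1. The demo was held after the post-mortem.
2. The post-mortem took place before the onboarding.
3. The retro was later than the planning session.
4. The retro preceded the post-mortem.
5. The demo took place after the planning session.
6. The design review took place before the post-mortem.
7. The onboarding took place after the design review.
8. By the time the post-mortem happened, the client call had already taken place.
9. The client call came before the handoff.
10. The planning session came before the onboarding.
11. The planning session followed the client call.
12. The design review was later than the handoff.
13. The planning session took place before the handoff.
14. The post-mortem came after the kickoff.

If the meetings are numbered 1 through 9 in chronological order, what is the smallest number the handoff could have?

The client call and the planning session must both come before the handoff — 2 forced predecessors.
Nothing else is forced ahead of the handoff, so its earliest slot is position 2 + 1 = 3.

3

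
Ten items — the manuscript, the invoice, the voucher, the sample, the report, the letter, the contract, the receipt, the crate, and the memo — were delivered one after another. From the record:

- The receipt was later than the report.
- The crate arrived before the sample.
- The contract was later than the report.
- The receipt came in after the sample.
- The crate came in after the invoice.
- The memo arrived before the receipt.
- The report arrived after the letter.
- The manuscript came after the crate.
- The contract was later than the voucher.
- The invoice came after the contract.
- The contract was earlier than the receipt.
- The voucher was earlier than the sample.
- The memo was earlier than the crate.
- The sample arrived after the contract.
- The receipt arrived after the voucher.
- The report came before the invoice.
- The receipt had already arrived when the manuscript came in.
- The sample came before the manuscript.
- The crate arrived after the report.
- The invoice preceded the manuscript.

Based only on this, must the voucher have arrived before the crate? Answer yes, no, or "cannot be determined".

Chain the constraints: the voucher → the contract → the invoice → the crate. Each link is directly stated, so the voucher comes before the crate.

yes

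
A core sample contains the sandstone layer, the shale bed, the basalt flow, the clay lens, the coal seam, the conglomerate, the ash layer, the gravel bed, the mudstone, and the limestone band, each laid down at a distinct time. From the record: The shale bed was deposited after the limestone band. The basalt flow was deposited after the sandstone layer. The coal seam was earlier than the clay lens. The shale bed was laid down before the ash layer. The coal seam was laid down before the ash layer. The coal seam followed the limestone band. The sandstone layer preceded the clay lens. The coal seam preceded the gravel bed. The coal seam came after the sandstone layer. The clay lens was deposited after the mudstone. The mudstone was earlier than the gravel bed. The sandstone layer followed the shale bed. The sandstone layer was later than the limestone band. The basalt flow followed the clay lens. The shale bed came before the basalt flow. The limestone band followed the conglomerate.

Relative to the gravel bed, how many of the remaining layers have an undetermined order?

3

Forced before the gravel bed: the coal seam, the conglomerate, the limestone band, the mudstone, the sandstone layer, and the shale bed.
That leaves the ash layer, the basalt flow, and the clay lens with no forced order relative to the gravel bed — 3.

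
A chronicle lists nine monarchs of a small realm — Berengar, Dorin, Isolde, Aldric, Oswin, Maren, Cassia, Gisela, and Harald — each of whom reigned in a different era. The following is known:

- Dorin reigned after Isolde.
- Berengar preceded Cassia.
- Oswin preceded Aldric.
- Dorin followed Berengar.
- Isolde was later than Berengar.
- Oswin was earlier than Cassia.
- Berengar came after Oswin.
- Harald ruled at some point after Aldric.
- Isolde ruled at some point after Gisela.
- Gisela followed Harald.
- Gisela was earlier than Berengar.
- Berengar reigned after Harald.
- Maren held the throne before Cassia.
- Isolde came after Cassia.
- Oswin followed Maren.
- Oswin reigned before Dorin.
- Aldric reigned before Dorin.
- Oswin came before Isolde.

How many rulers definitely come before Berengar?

5

Directly stated before Berengar: Gisela, Harald, and Oswin.
Aldric reaches Berengar via Aldric → Harald → Berengar.
Maren reaches Berengar via Maren → Oswin → Berengar.
No chain forces Isolde (or any of the others) ahead of Berengar.
That's Aldric, Gisela, Harald, Maren, and Oswin — 5 in all.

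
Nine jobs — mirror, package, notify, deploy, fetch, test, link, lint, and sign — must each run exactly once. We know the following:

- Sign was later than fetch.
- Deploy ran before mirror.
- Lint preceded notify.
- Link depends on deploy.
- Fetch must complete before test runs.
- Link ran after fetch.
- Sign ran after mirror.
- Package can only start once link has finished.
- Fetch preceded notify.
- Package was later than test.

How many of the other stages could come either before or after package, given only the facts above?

Forced before package: deploy, fetch, link, and test.
That leaves lint, mirror, notify, and sign with no forced order relative to package — 4.

4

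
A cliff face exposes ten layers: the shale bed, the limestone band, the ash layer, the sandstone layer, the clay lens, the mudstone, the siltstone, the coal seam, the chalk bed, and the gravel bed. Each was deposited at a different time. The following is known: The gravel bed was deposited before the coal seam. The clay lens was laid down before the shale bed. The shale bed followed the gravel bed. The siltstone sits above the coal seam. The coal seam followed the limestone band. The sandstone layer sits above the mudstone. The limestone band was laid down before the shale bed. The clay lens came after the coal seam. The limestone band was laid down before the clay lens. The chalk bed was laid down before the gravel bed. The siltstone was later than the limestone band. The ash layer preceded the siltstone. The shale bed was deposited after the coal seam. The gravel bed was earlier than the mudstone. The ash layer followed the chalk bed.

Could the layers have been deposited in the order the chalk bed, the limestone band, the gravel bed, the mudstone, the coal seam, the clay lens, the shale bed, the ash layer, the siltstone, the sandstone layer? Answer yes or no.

Check each stated constraint against the proposed order — e.g. the limestone band is ahead of the siltstone; the chalk bed is ahead of the ash layer. Every pair is in the required order; nothing is violated.

yes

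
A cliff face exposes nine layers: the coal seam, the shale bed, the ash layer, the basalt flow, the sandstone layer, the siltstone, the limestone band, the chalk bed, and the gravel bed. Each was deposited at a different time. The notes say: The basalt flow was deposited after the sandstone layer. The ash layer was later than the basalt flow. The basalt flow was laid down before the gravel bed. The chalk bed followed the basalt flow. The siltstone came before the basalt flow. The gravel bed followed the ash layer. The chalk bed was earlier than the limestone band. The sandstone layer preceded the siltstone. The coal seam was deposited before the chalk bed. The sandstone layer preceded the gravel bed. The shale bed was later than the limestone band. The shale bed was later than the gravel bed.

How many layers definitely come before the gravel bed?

Directly stated before the gravel bed: the ash layer, the basalt flow, and the sandstone layer.
The siltstone reaches the gravel bed via the siltstone → the basalt flow → the gravel bed.
That's the ash layer, the basalt flow, the sandstone layer, and the siltstone — 4 in all.

4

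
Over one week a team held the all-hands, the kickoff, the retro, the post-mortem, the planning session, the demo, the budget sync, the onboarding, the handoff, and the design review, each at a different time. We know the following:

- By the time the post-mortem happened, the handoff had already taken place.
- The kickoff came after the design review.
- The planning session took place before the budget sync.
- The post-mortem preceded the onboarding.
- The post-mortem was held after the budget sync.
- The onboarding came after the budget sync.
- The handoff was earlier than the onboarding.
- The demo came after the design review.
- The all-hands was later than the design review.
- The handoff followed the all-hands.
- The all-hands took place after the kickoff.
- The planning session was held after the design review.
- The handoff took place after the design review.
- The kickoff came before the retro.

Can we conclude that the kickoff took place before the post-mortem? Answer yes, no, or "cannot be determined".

Chain the constraints: the kickoff → the all-hands → the handoff → the post-mortem. Each link is directly stated, so the kickoff comes before the post-mortem.

yes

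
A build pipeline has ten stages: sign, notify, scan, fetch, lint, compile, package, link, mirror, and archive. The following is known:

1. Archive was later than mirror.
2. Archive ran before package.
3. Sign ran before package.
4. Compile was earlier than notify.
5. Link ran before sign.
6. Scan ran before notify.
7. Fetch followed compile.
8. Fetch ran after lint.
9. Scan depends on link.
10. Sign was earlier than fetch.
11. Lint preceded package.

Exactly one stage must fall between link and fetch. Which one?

sign

Tracing the constraints gives link → sign → fetch, so sign sits after link and before fetch.
No other stage is forced both after link and before fetch.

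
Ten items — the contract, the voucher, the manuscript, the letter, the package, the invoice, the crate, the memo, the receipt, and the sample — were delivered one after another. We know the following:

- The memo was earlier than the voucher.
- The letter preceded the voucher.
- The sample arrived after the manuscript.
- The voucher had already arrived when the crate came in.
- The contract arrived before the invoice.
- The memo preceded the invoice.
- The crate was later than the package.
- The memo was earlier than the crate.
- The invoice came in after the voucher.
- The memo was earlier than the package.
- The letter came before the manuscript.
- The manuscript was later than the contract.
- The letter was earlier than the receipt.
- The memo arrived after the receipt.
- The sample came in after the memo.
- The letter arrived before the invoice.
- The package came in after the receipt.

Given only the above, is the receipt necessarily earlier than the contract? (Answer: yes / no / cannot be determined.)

No chain of stated constraints runs from the receipt to the contract, and none runs from the contract to the receipt either.
So the relative order of the receipt and the contract is not fixed by the given facts.

cannot be determined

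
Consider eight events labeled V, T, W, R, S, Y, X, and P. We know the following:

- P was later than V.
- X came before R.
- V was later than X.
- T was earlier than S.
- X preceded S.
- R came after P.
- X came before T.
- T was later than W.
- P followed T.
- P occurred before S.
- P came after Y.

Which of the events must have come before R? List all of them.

P, T, V, W, X, Y

Directly stated before R: P and X.
T reaches R via T → P → R.
V reaches R via V → P → R.
W reaches R via W → T → P → R.
Likewise Y reaches R by chaining the stated constraints.
No chain forces S ahead of R.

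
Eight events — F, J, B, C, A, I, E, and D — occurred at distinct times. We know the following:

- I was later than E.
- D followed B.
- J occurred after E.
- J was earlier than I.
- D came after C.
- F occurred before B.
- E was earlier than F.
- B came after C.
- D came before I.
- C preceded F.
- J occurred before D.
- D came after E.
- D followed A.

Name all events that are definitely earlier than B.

Directly stated before B: C and F.
E reaches B via E → F → B.

C, E, F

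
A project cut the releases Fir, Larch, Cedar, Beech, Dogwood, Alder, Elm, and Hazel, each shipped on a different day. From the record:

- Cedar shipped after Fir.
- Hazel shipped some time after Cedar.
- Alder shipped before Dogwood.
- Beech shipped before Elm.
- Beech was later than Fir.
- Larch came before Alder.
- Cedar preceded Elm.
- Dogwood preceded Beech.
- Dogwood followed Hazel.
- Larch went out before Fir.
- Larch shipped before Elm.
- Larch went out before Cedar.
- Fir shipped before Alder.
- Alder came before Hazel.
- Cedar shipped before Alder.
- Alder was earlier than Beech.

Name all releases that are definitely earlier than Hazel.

Directly stated before Hazel: Alder and Cedar.
Fir reaches Hazel via Fir → Alder → Hazel.
Larch reaches Hazel via Larch → Alder → Hazel.
No chain forces Dogwood (or any of the others) ahead of Hazel.

Alder, Cedar, Fir, Larch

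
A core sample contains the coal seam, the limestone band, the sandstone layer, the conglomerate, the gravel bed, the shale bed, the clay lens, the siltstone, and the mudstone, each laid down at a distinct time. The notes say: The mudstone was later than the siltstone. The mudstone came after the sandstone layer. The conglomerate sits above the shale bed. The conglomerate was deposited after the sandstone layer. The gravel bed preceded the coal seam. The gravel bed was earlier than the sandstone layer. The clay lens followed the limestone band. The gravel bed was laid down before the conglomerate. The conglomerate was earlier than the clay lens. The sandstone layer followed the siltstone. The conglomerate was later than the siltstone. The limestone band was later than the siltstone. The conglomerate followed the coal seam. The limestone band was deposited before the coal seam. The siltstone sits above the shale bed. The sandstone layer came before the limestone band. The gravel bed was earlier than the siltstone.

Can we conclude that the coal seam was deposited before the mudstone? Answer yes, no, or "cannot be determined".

No chain of stated constraints runs from the coal seam to the mudstone, and none runs from the mudstone to the coal seam either.
So the relative order of the coal seam and the mudstone is not fixed by the given facts.

cannot be determined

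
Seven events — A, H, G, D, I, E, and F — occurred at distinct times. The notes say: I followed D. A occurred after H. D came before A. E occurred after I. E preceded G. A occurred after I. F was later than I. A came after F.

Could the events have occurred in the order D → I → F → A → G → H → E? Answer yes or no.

no

The constraints require H before A, but in the proposed sequence A appears ahead of H. That one violation is enough.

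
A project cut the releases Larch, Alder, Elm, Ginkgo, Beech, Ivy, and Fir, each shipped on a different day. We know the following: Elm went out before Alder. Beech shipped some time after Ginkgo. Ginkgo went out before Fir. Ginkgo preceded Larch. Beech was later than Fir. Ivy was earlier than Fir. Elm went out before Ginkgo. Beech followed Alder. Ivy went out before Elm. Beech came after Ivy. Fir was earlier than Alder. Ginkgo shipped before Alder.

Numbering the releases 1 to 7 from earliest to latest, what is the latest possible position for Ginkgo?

3

Ginkgo must come before Alder, Beech, Fir, and Larch — 4 releases forced after it.
Everything else can be placed before Ginkgo in some valid order, so Ginkgo can sit as late as position 7 − 4 = 3.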